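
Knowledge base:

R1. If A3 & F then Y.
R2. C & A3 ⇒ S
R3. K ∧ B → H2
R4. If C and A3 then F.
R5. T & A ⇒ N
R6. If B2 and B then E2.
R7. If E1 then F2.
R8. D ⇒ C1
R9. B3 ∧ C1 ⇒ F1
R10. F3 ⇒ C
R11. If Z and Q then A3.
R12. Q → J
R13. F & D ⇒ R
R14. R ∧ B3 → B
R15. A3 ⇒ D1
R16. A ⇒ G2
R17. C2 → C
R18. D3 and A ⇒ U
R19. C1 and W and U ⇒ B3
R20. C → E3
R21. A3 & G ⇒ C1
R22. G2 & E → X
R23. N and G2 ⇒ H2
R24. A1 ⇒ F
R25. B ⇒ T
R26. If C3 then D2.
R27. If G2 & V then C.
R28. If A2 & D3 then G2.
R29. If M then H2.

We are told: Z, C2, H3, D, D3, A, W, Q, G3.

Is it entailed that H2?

Yes

C1  (by R8: D)
A3  (by R11: Z, Q)
G2  (by R16: A)
C  (by R17: C2)
U  (by R18: D3, A)
B3  (by R19: C1, W, U)
F  (by R4: C, A3)
R  (by R13: F, D)
B  (by R14: R, B3)
T  (by R25: B)
N  (by R5: T, A)
H2  (by R23: N, G2)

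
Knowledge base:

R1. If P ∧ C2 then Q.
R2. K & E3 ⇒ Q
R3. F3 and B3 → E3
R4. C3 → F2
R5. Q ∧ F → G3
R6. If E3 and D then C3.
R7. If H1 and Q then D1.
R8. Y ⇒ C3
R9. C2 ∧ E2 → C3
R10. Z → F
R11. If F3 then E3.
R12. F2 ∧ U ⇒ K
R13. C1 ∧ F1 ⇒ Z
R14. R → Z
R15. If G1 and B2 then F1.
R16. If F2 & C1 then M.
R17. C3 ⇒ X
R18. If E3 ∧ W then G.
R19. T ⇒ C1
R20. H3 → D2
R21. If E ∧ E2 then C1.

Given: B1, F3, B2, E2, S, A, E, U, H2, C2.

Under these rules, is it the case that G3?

Forward chaining from the given facts derives: C3, E3, X, C1, F2, K, M, Q.
The only rule concluding G3 is R5, which needs F; that is never established.

No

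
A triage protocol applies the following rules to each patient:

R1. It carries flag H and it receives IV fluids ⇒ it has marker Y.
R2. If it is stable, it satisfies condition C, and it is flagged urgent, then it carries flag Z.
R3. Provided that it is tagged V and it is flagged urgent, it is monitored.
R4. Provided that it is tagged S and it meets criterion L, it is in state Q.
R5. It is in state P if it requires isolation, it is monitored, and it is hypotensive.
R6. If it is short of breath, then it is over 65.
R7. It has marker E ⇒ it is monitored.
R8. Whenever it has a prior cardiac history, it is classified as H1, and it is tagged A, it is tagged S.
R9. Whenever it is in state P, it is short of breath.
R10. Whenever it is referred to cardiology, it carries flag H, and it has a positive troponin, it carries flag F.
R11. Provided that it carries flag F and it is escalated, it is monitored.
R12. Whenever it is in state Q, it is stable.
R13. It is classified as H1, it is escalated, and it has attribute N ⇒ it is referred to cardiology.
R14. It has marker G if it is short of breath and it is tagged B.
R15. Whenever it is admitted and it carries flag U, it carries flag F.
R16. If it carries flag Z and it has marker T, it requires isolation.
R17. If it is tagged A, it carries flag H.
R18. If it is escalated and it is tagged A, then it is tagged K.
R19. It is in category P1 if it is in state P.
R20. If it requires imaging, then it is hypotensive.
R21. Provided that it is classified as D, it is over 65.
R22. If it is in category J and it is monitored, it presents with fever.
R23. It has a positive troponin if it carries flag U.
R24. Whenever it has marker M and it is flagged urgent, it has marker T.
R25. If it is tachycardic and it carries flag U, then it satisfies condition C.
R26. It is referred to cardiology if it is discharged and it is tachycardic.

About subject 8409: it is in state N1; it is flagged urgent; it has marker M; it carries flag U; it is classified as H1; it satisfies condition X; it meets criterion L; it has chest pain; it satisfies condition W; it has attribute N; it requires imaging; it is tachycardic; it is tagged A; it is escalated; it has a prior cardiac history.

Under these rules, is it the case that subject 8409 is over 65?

Yes

By R8 (it has a prior cardiac history, it is classified as H1, it is tagged A): it is tagged S.
By R13 (it is classified as H1, it is escalated, it has attribute N): it is referred to cardiology.
By R17 (it is tagged A): it carries flag H.
By R20 (it requires imaging): it is hypotensive.
By R23 (it carries flag U): it has a positive troponin.
By R24 (it has marker M, it is flagged urgent): it has marker T.
By R25 (it is tachycardic, it carries flag U): it satisfies condition C.
By R4 (it is tagged S, it meets criterion L): it is in state Q.
By R10 (it is referred to cardiology, it carries flag H, it has a positive troponin): it carries flag F.
By R11 (it carries flag F, it is escalated): it is monitored.
By R12 (it is in state Q): it is stable.
By R2 (it is stable, it satisfies condition C, it is flagged urgent): it carries flag Z.
By R16 (it carries flag Z, it has marker T): it requires isolation.
By R5 (it requires isolation, it is monitored, it is hypotensive): it is in state P.
By R9 (it is in state P): it is short of breath.
By R6 (it is short of breath): it is over 65.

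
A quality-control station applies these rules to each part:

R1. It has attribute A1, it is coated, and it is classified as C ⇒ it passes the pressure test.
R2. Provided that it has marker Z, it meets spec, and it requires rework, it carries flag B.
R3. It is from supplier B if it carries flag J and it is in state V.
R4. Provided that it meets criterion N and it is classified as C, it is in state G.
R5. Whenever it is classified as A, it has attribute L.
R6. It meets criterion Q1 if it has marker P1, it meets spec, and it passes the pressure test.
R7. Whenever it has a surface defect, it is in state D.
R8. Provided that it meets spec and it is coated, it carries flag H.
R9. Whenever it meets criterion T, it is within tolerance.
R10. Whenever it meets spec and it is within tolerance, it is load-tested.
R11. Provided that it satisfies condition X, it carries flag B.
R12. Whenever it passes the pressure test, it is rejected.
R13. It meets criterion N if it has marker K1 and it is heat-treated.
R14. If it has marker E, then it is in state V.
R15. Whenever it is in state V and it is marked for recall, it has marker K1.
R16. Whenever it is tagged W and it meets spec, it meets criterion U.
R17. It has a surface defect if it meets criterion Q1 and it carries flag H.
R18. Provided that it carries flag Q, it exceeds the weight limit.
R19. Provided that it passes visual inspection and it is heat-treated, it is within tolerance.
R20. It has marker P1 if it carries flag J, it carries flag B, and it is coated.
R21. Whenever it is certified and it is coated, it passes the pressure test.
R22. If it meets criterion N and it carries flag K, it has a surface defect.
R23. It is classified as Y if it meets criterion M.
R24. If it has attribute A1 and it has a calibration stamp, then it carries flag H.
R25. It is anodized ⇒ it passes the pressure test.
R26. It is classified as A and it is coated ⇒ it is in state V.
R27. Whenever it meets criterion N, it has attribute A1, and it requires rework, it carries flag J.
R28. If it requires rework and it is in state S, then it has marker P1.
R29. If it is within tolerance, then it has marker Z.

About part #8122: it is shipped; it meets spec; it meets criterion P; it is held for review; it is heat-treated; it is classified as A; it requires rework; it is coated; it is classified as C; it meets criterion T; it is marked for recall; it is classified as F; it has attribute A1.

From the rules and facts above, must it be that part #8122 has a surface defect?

By R1 (it has attribute A1, it is coated, it is classified as C): it passes the pressure test.
By R8 (it meets spec, it is coated): it carries flag H.
By R9 (it meets criterion T): it is within tolerance.
By R26 (it is classified as A, it is coated): it is in state V.
By R29 (it is within tolerance): it has marker Z.
By R2 (it has marker Z, it meets spec, it requires rework): it carries flag B.
By R15 (it is in state V, it is marked for recall): it has marker K1.
By R13 (it has marker K1, it is heat-treated): it meets criterion N.
By R27 (it meets criterion N, it has attribute A1, it requires rework): it carries flag J.
By R20 (it carries flag J, it carries flag B, it is coated): it has marker P1.
By R6 (it has marker P1, it meets spec, it passes the pressure test): it meets criterion Q1.
By R17 (it meets criterion Q1, it carries flag H): it has a surface defect.

Yes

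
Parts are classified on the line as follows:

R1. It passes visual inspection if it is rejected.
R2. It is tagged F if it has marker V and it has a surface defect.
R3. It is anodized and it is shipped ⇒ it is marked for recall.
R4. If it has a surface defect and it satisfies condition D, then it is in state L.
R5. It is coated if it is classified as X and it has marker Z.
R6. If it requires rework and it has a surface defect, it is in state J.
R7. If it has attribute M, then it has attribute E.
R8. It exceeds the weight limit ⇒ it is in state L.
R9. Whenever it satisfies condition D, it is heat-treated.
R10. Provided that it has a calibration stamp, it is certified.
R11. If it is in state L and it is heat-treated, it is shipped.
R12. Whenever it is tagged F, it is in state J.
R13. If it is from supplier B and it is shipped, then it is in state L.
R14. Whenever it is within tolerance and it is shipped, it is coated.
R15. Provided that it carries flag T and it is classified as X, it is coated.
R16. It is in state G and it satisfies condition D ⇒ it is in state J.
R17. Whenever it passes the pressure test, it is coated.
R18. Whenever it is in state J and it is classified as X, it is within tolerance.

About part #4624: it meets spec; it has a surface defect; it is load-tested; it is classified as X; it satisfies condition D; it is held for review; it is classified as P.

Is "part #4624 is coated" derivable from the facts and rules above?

Forward chaining from the given facts derives: is in state L, is heat-treated, is shipped.
Rules concluding "it is coated": R5 needs "it has marker Z"; R14 needs "it is within tolerance"; R15 needs "it carries flag T"; R17 needs "it passes the pressure test" — none of these are established.

No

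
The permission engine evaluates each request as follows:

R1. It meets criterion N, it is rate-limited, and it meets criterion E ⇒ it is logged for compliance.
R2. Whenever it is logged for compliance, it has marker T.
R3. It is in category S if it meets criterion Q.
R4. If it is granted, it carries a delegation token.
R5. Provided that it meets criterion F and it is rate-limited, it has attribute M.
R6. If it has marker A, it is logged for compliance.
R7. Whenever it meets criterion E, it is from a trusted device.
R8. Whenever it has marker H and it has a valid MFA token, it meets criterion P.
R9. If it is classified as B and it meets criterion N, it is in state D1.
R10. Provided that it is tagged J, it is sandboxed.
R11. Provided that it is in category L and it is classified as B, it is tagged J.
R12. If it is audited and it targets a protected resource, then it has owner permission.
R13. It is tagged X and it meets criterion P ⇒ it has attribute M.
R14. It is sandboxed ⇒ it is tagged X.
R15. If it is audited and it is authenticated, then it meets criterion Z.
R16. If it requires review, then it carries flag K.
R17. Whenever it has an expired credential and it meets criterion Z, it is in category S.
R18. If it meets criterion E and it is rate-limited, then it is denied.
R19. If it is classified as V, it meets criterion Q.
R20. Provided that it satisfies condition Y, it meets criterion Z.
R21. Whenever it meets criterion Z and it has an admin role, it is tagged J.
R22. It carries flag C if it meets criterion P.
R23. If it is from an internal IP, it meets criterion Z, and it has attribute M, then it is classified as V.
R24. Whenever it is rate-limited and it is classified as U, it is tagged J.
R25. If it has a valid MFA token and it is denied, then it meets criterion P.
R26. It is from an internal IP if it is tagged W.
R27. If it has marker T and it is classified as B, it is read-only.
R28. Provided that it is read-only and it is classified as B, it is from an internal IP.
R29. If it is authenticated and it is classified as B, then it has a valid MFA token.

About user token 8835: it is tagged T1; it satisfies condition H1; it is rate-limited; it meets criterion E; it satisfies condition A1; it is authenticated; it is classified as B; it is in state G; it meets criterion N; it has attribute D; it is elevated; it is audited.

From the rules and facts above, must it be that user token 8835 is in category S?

No

Forward chaining from the given facts derives: is logged for compliance, has marker T, is from a trusted device, is in state D1, meets criterion Z, is denied, is read-only, is from an internal IP, has a valid MFA token, meets criterion P, carries flag C.
Rules concluding "it is in category S": R3 needs "it meets criterion Q"; R17 needs "it has an expired credential" — none of these are established.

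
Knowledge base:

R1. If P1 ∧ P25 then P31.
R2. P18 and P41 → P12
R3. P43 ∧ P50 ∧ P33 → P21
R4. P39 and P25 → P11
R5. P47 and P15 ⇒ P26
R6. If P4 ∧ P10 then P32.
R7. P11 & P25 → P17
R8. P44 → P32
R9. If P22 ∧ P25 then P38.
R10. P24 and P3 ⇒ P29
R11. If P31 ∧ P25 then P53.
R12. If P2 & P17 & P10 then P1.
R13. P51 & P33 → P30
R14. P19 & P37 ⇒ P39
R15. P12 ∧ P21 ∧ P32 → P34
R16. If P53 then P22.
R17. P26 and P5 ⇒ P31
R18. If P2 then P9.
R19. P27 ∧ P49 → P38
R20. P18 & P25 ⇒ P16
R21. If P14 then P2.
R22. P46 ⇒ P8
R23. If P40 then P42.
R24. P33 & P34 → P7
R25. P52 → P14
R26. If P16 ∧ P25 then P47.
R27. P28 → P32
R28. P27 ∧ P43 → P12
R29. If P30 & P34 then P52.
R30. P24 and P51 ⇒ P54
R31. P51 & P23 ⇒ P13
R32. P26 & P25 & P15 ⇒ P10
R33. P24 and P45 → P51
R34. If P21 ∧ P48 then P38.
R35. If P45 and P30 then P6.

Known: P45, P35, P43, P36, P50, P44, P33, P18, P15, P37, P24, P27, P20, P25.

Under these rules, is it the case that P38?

Forward chaining from the given facts derives: P21, P32, P16, P47, P12, P51, P26, P30, P34, P7, P52, P54, P10, P6, P14, P2, P9.
Rules concluding P38: R9 needs P22; R19 needs P49; R34 needs P48 — none of these are established.

No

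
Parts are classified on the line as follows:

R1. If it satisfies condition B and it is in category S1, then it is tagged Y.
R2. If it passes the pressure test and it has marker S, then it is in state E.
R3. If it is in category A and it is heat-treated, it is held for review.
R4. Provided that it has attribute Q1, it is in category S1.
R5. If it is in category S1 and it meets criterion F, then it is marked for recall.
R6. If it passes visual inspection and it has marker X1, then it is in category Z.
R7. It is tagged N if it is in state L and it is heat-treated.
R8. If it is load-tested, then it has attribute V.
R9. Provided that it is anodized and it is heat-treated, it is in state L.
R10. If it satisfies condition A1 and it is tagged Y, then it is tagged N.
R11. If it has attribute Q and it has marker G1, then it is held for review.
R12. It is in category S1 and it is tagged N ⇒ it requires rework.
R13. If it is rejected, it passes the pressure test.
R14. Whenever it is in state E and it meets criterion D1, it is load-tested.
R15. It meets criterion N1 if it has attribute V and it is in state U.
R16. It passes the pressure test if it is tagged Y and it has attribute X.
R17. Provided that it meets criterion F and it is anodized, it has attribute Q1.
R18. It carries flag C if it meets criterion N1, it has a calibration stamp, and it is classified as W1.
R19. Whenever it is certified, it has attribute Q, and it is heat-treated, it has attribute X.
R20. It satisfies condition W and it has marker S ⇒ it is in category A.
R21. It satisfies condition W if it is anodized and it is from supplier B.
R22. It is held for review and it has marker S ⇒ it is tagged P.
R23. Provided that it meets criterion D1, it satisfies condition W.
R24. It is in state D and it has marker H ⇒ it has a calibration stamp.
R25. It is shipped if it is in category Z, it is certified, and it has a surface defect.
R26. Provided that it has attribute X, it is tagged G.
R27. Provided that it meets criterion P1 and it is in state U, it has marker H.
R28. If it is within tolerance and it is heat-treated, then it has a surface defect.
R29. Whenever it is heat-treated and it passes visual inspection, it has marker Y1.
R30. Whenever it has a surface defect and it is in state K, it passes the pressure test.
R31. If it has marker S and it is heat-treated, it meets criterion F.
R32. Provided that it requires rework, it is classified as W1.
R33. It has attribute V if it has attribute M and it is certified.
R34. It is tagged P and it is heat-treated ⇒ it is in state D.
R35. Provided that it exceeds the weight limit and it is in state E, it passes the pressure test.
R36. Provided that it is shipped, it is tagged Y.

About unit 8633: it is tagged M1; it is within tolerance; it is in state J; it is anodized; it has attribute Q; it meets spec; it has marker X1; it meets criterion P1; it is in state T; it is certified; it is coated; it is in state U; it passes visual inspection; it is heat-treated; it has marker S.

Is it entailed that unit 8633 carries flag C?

No

Forward chaining from the given facts derives: is in category Z, is in state L, has attribute X, is tagged G, has marker H, has a surface defect, has marker Y1, meets criterion F, is tagged N, has attribute Q1, is shipped, is tagged Y, is in category S1, is marked for recall, requires rework, passes the pressure test, is classified as W1, is in state E.
The only rule concluding "it carries flag C" is R18, which needs "it meets criterion N1"; that is never established.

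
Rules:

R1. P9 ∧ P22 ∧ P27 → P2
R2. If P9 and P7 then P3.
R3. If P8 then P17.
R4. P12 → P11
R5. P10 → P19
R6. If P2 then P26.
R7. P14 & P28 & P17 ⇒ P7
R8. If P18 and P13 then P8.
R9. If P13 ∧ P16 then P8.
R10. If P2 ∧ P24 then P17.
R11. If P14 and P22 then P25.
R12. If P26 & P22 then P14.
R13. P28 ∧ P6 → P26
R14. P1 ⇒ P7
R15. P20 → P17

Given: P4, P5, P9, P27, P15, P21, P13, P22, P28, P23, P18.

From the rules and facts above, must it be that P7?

P2  (by R1: P9, P22, P27)
P26  (by R6: P2)
P8  (by R8: P18, P13)
P14  (by R12: P26, P22)
P17  (by R3: P8)
P7  (by R7: P14, P28, P17)

Yes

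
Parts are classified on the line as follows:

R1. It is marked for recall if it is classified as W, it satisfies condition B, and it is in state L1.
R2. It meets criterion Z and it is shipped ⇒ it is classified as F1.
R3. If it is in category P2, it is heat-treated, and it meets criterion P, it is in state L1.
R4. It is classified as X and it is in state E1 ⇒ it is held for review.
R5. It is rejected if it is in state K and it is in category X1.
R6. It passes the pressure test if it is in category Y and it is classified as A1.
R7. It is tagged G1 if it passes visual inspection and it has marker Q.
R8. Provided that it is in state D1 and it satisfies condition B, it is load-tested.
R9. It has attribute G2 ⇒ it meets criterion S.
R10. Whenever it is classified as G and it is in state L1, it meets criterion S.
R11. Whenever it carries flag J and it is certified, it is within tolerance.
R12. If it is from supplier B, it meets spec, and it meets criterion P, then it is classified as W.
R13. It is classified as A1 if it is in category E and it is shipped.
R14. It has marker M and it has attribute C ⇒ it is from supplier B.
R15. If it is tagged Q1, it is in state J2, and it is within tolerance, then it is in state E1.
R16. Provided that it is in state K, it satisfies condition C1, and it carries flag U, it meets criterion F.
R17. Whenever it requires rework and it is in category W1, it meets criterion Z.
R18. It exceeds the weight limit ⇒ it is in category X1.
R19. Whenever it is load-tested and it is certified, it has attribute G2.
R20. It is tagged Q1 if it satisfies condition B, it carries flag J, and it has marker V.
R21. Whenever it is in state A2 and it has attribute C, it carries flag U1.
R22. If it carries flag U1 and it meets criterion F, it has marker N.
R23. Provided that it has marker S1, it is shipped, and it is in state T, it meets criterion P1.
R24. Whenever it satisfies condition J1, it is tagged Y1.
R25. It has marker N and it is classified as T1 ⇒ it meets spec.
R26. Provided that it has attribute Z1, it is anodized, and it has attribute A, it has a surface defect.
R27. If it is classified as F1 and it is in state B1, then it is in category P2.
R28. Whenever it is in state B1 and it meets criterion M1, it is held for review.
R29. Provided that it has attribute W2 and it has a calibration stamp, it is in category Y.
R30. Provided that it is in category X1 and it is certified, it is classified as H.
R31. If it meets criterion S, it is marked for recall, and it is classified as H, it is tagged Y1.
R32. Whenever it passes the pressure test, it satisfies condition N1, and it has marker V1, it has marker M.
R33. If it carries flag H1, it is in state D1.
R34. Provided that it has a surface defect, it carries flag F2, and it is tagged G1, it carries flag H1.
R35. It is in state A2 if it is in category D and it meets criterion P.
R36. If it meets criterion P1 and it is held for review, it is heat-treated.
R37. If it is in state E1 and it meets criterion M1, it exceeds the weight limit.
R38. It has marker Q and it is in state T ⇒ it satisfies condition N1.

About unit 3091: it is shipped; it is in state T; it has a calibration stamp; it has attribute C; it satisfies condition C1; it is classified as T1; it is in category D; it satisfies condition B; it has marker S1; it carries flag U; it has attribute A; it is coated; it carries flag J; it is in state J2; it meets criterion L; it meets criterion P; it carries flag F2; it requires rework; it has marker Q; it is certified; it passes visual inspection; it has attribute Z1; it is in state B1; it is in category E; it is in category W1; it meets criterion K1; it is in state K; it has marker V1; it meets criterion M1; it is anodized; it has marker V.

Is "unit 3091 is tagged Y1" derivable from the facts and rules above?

Forward chaining from the given facts derives: is tagged G1, is within tolerance, is classified as A1, meets criterion F, meets criterion Z, is tagged Q1, meets criterion P1, has a surface defect, is held for review, carries flag H1, is in state A2, is heat-treated, satisfies condition N1, is classified as F1, is in state E1, carries flag U1, has marker N, meets spec, is in category P2, is in state D1, exceeds the weight limit, is in state L1, is load-tested, is in category X1, has attribute G2, is classified as H, is rejected, meets criterion S.
Rules concluding "it is tagged Y1": R24 needs "it satisfies condition J1"; R31 needs "it is marked for recall" — none of these are established.

No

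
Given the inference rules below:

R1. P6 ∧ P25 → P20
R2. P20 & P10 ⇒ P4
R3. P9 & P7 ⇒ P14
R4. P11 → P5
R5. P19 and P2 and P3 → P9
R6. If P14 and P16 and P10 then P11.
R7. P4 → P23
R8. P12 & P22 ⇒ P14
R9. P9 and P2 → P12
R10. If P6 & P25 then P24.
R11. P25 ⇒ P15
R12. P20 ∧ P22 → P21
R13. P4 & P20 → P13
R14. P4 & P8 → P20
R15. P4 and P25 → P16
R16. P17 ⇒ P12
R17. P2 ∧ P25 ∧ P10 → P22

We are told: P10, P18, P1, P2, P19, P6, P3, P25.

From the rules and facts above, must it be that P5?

P20  (by R1: P6, P25)
P4  (by R2: P20, P10)
P9  (by R5: P19, P2, P3)
P12  (by R9: P9, P2)
P16  (by R15: P4, P25)
P22  (by R17: P2, P25, P10)
P14  (by R8: P12, P22)
P11  (by R6: P14, P16, P10)
P5  (by R4: P11)

Yes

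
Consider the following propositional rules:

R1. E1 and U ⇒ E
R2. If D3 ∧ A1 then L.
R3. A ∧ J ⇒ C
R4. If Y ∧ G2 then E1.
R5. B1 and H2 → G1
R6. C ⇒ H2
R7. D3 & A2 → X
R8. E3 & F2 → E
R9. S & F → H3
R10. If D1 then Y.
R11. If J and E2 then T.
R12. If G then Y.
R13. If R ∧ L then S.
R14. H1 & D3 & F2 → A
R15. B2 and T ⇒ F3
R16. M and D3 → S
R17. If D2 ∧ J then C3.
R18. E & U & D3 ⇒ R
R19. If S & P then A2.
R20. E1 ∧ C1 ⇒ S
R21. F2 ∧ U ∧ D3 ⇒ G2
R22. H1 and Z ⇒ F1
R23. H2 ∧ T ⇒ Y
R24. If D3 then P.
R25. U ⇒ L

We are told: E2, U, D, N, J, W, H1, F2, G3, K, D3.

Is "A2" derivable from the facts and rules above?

Yes

T  (by R11: J, E2)
A  (by R14: H1, D3, F2)
G2  (by R21: F2, U, D3)
P  (by R24: D3)
L  (by R25: U)
C  (by R3: A, J)
H2  (by R6: C)
Y  (by R23: H2, T)
E1  (by R4: Y, G2)
E  (by R1: E1, U)
R  (by R18: E, U, D3)
S  (by R13: R, L)
A2  (by R19: S, P)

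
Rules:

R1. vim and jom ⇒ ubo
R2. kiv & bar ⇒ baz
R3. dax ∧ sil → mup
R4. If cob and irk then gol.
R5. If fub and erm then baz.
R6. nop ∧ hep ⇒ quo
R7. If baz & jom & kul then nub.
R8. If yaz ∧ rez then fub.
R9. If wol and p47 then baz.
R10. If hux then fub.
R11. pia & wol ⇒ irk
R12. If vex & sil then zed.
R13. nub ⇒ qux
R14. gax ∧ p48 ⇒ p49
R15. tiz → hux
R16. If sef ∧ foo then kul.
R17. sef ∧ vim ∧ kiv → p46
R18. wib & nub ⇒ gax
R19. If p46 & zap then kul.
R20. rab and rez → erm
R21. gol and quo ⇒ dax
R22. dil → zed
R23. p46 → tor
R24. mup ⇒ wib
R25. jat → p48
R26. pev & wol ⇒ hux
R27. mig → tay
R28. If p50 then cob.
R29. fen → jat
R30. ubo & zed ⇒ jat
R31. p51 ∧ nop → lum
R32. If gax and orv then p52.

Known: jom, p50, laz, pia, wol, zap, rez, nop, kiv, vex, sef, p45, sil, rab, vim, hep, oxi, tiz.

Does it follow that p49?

Yes

ubo  (by R1: vim, jom)
quo  (by R6: nop, hep)
irk  (by R11: pia, wol)
zed  (by R12: vex, sil)
hux  (by R15: tiz)
p46  (by R17: sef, vim, kiv)
kul  (by R19: p46, zap)
erm  (by R20: rab, rez)
cob  (by R28: p50)
jat  (by R30: ubo, zed)
gol  (by R4: cob, irk)
fub  (by R10: hux)
dax  (by R21: gol, quo)
p48  (by R25: jat)
mup  (by R3: dax, sil)
baz  (by R5: fub, erm)
nub  (by R7: baz, jom, kul)
wib  (by R24: mup)
gax  (by R18: wib, nub)
p49  (by R14: gax, p48)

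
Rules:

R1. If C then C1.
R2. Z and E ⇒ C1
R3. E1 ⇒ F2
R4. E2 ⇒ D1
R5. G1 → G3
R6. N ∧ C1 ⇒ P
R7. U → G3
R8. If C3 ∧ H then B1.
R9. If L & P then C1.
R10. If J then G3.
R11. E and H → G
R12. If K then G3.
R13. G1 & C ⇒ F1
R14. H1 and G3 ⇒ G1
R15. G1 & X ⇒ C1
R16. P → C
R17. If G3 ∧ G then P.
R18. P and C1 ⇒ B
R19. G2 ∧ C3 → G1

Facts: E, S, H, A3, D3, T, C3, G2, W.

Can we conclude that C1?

G  (by R11: E, H)
G1  (by R19: G2, C3)
G3  (by R5: G1)
P  (by R17: G3, G)
C  (by R16: P)
C1  (by R1: C)

Yes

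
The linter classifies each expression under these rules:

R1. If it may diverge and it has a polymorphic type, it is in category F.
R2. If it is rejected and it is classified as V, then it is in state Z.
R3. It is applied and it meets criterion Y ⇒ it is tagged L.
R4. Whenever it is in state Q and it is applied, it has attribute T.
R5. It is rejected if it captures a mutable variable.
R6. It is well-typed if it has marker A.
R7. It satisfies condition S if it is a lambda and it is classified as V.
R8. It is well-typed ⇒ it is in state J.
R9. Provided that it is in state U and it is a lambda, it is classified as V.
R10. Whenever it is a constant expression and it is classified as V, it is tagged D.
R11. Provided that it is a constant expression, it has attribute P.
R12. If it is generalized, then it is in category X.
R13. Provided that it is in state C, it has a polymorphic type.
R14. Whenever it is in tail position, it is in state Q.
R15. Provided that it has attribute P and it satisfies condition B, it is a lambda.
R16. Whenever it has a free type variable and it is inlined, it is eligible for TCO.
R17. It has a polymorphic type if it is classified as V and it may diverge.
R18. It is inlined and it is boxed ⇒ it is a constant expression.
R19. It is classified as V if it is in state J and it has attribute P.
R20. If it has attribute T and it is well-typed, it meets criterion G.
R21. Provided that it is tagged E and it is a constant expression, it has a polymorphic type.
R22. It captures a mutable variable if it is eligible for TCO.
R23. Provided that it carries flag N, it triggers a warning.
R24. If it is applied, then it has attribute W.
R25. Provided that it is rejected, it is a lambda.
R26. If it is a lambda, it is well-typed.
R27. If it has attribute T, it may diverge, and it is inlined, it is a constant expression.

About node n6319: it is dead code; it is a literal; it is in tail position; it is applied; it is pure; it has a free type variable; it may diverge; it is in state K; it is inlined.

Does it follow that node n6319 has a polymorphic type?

Yes

By R14 (it is in tail position): it is in state Q.
By R16 (it has a free type variable, it is inlined): it is eligible for TCO.
By R22 (it is eligible for TCO): it captures a mutable variable.
By R4 (it is in state Q, it is applied): it has attribute T.
By R5 (it captures a mutable variable): it is rejected.
By R25 (it is rejected): it is a lambda.
By R26 (it is a lambda): it is well-typed.
By R27 (it has attribute T, it may diverge, it is inlined): it is a constant expression.
By R8 (it is well-typed): it is in state J.
By R11 (it is a constant expression): it has attribute P.
By R19 (it is in state J, it has attribute P): it is classified as V.
By R17 (it is classified as V, it may diverge): it has a polymorphic type.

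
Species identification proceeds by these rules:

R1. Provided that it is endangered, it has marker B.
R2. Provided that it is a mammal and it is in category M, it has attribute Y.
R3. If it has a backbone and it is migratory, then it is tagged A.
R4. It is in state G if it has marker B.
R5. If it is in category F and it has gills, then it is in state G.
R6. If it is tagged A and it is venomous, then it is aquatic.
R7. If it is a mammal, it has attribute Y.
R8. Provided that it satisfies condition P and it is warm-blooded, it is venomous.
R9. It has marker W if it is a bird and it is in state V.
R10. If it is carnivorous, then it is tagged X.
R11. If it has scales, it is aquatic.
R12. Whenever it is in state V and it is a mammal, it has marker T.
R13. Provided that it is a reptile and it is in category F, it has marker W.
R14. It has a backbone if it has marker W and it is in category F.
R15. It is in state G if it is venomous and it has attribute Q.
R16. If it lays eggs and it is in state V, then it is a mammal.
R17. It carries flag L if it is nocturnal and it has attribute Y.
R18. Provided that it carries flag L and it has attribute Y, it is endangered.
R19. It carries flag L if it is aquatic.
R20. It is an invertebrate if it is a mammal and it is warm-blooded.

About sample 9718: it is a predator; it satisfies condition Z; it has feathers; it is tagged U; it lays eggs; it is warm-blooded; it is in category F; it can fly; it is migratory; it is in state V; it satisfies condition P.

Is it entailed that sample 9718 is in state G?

Forward chaining from the given facts derives: is venomous, is a mammal, is an invertebrate, has attribute Y, has marker T.
Rules concluding "it is in state G": R4 needs "it has marker B"; R5 needs "it has gills"; R15 needs "it has attribute Q" — none of these are established.

No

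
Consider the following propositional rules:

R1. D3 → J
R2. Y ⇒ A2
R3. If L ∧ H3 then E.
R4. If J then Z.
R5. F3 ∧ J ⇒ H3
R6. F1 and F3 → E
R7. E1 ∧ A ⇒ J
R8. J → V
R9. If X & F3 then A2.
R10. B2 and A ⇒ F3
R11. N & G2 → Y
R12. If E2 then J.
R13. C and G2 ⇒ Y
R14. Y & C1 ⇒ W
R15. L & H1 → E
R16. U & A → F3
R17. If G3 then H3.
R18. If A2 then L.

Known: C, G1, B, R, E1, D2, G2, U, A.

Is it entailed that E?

J  (by R7: E1, A)
Y  (by R13: C, G2)
F3  (by R16: U, A)
A2  (by R2: Y)
H3  (by R5: F3, J)
L  (by R18: A2)
E  (by R3: L, H3)

Yes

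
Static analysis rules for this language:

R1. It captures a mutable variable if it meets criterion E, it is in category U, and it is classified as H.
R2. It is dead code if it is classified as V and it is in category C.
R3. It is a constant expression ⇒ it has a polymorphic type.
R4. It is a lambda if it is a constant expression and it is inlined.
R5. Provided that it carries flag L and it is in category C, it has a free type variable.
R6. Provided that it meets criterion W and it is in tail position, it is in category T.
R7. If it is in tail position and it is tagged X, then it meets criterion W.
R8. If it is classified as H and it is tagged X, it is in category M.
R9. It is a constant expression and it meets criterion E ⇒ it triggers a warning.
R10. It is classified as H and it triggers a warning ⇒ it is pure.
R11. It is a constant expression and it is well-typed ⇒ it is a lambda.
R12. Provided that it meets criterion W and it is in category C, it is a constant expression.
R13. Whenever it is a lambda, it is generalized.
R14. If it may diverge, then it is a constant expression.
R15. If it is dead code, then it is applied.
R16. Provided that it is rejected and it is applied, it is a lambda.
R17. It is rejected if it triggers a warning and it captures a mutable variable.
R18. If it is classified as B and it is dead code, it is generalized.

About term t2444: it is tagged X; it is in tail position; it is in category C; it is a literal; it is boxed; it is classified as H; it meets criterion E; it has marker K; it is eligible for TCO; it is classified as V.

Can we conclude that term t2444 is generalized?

No

Forward chaining from the given facts derives: is dead code, meets criterion W, is in category M, is a constant expression, is applied, has a polymorphic type, is in category T, triggers a warning, is pure.
Rules concluding "it is generalized": R13 needs "it is a lambda"; R18 needs "it is classified as B" — none of these are established.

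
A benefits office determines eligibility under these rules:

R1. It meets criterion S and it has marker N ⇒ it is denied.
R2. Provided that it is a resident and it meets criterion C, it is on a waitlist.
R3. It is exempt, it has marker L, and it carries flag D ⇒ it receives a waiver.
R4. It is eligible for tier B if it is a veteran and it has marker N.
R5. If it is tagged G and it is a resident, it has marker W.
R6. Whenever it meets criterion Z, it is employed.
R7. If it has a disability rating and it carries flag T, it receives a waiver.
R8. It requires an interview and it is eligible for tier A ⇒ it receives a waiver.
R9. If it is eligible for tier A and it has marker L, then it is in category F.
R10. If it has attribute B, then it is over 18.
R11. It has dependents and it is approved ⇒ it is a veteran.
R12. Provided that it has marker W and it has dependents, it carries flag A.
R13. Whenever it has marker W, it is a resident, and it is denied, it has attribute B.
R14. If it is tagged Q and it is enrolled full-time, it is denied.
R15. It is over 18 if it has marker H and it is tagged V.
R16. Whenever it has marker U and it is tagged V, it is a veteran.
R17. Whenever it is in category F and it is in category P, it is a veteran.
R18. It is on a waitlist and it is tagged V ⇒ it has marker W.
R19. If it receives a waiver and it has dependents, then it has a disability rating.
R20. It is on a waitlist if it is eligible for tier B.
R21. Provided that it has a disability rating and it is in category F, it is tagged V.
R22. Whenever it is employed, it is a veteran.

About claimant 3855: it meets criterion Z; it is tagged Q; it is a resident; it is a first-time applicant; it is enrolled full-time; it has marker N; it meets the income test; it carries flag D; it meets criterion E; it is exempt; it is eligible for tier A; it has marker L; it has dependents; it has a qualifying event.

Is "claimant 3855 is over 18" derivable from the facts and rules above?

By R3 (it is exempt, it has marker L, it carries flag D): it receives a waiver.
By R6 (it meets criterion Z): it is employed.
By R9 (it is eligible for tier A, it has marker L): it is in category F.
By R14 (it is tagged Q, it is enrolled full-time): it is denied.
By R19 (it receives a waiver, it has dependents): it has a disability rating.
By R21 (it has a disability rating, it is in category F): it is tagged V.
By R22 (it is employed): it is a veteran.
By R4 (it is a veteran, it has marker N): it is eligible for tier B.
By R20 (it is eligible for tier B): it is on a waitlist.
By R18 (it is on a waitlist, it is tagged V): it has marker W.
By R13 (it has marker W, it is a resident, it is denied): it has attribute B.
By R10 (it has attribute B): it is over 18.

Yes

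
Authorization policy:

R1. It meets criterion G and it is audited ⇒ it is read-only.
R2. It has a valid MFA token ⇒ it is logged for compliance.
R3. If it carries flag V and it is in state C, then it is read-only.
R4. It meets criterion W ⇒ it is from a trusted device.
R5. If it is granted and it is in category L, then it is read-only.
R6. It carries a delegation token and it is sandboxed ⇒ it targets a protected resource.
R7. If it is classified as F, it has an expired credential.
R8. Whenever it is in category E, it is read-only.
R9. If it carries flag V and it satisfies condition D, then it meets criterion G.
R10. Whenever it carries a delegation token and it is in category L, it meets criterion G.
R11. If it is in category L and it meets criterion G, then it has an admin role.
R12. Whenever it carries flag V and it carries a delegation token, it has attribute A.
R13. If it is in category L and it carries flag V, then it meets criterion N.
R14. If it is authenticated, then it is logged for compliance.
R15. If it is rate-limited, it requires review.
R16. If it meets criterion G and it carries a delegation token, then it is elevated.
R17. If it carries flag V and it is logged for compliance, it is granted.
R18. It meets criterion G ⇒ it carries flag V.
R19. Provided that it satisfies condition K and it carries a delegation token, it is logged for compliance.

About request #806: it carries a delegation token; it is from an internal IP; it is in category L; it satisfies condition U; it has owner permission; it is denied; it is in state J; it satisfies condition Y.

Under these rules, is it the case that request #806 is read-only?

No

Forward chaining from the given facts derives: meets criterion G, has an admin role, is elevated, carries flag V, has attribute A, meets criterion N.
Rules concluding "it is read-only": R1 needs "it is audited"; R3 needs "it is in state C"; R5 needs "it is granted"; R8 needs "it is in category E" — none of these are established.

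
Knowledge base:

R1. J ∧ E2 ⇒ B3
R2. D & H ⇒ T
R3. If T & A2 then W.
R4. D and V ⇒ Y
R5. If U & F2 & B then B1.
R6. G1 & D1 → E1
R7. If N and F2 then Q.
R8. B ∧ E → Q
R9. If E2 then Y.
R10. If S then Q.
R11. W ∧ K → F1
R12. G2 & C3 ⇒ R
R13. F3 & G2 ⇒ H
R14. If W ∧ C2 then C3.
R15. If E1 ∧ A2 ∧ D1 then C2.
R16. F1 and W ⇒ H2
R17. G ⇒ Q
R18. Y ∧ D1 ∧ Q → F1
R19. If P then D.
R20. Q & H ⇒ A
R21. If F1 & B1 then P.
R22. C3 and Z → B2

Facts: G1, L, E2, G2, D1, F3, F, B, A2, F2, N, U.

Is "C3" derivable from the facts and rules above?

Yes

B1  (by R5: U, F2, B)
E1  (by R6: G1, D1)
Q  (by R7: N, F2)
Y  (by R9: E2)
H  (by R13: F3, G2)
C2  (by R15: E1, A2, D1)
F1  (by R18: Y, D1, Q)
P  (by R21: F1, B1)
D  (by R19: P)
T  (by R2: D, H)
W  (by R3: T, A2)
C3  (by R14: W, C2)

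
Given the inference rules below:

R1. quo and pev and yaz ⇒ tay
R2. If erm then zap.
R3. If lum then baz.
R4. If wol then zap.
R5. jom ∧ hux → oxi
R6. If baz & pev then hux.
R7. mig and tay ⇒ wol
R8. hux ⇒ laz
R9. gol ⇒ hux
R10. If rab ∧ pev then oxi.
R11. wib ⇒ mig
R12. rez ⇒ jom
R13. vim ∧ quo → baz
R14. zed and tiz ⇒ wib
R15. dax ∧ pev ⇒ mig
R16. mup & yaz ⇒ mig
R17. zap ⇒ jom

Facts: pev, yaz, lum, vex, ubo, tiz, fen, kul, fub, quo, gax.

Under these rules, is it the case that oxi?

Forward chaining from the given facts derives: tay, baz, hux, laz.
Rules concluding oxi: R5 needs jom; R10 needs rab — none of these are established.

No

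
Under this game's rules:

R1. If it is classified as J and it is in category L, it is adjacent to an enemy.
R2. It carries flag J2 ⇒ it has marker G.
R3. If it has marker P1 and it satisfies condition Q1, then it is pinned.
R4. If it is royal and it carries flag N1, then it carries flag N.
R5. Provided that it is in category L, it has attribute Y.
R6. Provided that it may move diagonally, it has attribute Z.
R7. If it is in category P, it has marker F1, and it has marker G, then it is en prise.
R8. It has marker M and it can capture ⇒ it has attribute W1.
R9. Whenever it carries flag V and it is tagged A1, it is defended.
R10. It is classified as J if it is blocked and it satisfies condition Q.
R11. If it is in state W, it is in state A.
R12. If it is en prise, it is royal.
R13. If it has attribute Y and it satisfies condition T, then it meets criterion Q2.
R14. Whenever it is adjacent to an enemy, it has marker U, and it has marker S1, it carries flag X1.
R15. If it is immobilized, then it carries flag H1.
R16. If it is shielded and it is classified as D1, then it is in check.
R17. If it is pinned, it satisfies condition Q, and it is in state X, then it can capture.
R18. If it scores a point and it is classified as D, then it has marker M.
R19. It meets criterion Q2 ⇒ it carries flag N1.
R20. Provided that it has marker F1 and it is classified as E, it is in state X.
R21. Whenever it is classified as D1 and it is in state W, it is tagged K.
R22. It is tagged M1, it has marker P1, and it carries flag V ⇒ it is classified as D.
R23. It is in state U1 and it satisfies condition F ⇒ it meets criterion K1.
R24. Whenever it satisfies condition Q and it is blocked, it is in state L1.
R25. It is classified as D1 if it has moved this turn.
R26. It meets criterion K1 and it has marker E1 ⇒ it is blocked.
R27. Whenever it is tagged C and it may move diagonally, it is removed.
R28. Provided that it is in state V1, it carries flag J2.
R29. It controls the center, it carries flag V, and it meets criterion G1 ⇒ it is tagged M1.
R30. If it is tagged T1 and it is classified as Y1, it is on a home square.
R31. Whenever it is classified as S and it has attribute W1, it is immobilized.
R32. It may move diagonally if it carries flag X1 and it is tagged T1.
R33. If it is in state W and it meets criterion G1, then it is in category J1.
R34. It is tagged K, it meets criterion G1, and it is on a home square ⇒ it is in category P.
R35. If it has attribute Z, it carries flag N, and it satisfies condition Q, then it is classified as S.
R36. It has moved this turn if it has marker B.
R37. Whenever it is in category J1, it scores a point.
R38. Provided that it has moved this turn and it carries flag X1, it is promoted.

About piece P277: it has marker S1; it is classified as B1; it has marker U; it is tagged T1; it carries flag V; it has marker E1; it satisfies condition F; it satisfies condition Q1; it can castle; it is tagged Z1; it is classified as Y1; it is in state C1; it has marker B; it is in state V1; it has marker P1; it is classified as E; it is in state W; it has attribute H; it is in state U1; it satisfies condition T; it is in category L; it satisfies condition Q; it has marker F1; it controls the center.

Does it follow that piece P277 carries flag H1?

Forward chaining from the given facts derives: is pinned, has attribute Y, is in state A, meets criterion Q2, carries flag N1, is in state X, meets criterion K1, is blocked, carries flag J2, is on a home square, has moved this turn, has marker G, is classified as J, can capture, is in state L1, is classified as D1, is adjacent to an enemy, carries flag X1, is tagged K, may move diagonally, is promoted, has attribute Z.
The only rule concluding "it carries flag H1" is R15, which needs "it is immobilized"; that is never established.

No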